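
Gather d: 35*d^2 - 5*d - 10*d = 35*d^2 - 15*d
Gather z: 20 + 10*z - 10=10*z + 10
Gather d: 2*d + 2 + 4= 2*d + 6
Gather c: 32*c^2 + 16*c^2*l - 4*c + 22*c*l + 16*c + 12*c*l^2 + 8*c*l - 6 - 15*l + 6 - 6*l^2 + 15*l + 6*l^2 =c^2*(16*l + 32) + c*(12*l^2 + 30*l + 12)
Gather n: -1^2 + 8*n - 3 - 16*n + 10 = 6 - 8*n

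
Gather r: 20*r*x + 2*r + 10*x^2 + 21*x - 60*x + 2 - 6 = r*(20*x + 2) + 10*x^2 - 39*x - 4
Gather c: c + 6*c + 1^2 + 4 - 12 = 7*c - 7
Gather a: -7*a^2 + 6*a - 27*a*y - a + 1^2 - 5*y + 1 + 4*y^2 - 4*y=-7*a^2 + a*(5 - 27*y) + 4*y^2 - 9*y + 2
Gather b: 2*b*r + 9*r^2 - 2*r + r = 2*b*r + 9*r^2 - r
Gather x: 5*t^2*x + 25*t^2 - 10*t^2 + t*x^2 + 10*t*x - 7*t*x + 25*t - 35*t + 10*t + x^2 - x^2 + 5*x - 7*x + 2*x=15*t^2 + t*x^2 + x*(5*t^2 + 3*t)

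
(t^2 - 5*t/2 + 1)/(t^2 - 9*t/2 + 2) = (t - 2)/(t - 4)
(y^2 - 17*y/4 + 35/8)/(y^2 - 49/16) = 2*(2*y - 5)/(4*y + 7)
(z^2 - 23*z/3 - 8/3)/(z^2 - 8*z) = (z + 1/3)/z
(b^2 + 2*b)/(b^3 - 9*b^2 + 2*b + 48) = b/(b^2 - 11*b + 24)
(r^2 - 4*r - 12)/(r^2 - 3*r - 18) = (r + 2)/(r + 3)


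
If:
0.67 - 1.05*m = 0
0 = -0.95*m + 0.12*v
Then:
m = 0.64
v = 5.05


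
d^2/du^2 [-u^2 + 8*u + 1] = -2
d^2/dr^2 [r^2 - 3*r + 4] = 2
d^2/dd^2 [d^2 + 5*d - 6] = 2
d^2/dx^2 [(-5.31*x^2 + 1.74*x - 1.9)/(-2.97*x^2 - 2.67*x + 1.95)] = (5.6843418860808e-14*x^4 - 114.91227*x^3 + 285.07545*x^2 + 29.9376*x + 71.36145)/(26.198073*x^6 + 70.655409*x^5 + 11.916234*x^4 - 73.745667*x^3 - 7.82379*x^2 + 30.458025*x - 7.414875)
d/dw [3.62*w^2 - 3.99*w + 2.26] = 7.24*w - 3.99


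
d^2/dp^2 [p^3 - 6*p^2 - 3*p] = 6*p - 12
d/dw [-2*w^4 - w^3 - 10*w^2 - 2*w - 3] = -8*w^3 - 3*w^2 - 20*w - 2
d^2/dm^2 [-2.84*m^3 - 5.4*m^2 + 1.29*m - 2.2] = -17.04*m - 10.8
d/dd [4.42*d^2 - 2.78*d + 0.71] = 8.84*d - 2.78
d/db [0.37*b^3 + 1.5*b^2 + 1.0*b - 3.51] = 1.11*b^2 + 3.0*b + 1.0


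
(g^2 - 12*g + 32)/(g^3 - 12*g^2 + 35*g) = (g^2 - 12*g + 32)/(g*(g^2 - 12*g + 35))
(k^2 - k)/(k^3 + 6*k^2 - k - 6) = k/(k^2 + 7*k + 6)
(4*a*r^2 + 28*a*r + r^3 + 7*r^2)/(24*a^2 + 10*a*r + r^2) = r*(r + 7)/(6*a + r)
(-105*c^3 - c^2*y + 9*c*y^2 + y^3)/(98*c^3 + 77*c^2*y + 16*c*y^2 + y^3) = (-15*c^2 + 2*c*y + y^2)/(14*c^2 + 9*c*y + y^2)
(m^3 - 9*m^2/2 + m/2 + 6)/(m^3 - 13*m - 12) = (m - 3/2)/(m + 3)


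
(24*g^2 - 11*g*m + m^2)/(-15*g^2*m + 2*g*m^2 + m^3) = (-8*g + m)/(m*(5*g + m))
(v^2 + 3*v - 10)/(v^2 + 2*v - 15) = (v - 2)/(v - 3)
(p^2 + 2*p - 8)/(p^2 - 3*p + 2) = (p + 4)/(p - 1)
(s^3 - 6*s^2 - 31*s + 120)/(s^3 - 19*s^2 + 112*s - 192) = (s + 5)/(s - 8)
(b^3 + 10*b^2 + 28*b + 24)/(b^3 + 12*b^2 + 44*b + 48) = (b + 2)/(b + 4)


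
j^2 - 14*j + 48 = (j - 8)*(j - 6)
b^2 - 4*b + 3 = (b - 3)*(b - 1)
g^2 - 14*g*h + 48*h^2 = (g - 8*h)*(g - 6*h)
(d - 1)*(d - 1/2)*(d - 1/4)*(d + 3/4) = d^4 - d^3 - 7*d^2/16 + 17*d/32 - 3/32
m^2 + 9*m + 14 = (m + 2)*(m + 7)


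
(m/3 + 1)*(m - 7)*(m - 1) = m^3/3 - 5*m^2/3 - 17*m/3 + 7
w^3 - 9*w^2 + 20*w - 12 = (w - 6)*(w - 2)*(w - 1)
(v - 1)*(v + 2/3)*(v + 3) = v^3 + 8*v^2/3 - 5*v/3 - 2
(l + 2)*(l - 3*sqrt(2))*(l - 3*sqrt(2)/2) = l^3 - 9*sqrt(2)*l^2/2 + 2*l^2 - 9*sqrt(2)*l + 9*l + 18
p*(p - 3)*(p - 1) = p^3 - 4*p^2 + 3*p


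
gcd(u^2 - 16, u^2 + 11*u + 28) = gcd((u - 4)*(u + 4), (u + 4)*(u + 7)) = u + 4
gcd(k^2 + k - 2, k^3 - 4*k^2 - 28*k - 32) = k + 2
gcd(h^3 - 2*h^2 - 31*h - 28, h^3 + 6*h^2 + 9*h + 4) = h^2 + 5*h + 4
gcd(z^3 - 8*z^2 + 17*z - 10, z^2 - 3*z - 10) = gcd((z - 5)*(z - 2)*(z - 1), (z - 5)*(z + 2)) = z - 5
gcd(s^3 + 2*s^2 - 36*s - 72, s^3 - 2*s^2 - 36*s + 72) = s^2 - 36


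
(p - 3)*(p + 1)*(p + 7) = p^3 + 5*p^2 - 17*p - 21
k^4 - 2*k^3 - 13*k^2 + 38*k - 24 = (k - 3)*(k - 2)*(k - 1)*(k + 4)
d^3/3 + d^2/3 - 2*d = d*(d/3 + 1)*(d - 2)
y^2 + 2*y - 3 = (y - 1)*(y + 3)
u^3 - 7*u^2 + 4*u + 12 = (u - 6)*(u - 2)*(u + 1)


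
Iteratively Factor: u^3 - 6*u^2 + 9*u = (u - 3)*(u^2 - 3*u) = (u - 3)^2*(u)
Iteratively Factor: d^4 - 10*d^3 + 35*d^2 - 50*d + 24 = (d - 4)*(d^3 - 6*d^2 + 11*d - 6) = (d - 4)*(d - 2)*(d^2 - 4*d + 3) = (d - 4)*(d - 3)*(d - 2)*(d - 1)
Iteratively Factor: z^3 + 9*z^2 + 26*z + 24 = (z + 4)*(z^2 + 5*z + 6) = (z + 2)*(z + 4)*(z + 3)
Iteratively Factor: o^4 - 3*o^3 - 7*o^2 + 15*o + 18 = (o - 3)*(o^3 - 7*o - 6) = (o - 3)^2*(o^2 + 3*o + 2) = (o - 3)^2*(o + 1)*(o + 2)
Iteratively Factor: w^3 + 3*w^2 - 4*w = (w)*(w^2 + 3*w - 4) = w*(w + 4)*(w - 1)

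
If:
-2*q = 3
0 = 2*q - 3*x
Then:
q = -3/2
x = -1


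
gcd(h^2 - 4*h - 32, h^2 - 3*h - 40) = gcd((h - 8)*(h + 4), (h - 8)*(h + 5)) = h - 8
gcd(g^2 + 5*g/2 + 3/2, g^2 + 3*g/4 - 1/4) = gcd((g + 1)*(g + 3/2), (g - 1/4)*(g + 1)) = g + 1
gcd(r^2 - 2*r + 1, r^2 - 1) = r - 1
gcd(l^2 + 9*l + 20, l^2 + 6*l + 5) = l + 5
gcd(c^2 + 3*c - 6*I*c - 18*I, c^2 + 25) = 1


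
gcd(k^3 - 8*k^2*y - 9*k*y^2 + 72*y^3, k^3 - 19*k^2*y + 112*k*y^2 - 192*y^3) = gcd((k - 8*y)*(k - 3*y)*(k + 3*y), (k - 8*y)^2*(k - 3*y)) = k^2 - 11*k*y + 24*y^2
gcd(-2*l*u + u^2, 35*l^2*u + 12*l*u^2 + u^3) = u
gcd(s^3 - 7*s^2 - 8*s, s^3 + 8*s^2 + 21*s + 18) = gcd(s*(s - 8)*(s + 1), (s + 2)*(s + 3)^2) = 1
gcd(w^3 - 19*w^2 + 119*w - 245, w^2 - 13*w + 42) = w - 7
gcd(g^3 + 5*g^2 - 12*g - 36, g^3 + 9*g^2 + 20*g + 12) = g^2 + 8*g + 12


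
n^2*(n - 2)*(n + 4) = n^4 + 2*n^3 - 8*n^2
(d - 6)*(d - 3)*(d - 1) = d^3 - 10*d^2 + 27*d - 18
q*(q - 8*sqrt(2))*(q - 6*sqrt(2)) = q^3 - 14*sqrt(2)*q^2 + 96*q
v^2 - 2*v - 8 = (v - 4)*(v + 2)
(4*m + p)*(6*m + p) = 24*m^2 + 10*m*p + p^2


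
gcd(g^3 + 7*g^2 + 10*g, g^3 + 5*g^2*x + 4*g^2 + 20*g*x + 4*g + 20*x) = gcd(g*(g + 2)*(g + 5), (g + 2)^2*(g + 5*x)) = g + 2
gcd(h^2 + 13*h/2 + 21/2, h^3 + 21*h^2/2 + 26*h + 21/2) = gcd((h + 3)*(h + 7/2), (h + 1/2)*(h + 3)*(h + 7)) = h + 3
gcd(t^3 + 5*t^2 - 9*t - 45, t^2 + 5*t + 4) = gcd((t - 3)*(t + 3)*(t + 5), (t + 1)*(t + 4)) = 1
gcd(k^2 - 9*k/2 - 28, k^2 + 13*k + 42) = 1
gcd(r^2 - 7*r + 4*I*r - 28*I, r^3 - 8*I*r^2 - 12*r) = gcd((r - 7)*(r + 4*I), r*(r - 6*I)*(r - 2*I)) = 1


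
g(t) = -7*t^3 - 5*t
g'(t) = -21*t^2 - 5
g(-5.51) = 1198.54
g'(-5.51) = -642.56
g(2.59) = -134.57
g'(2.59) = -145.87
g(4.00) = -468.00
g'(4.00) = -341.00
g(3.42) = -297.11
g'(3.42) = -250.62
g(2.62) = -138.99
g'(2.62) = -149.15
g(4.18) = -532.14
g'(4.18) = -371.92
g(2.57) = -131.67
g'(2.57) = -143.70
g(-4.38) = 610.09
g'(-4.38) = -407.87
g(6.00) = -1542.00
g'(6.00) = -761.00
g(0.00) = 0.00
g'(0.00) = -5.00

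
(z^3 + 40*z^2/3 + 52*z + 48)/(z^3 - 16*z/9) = 3*(z^2 + 12*z + 36)/(z*(3*z - 4))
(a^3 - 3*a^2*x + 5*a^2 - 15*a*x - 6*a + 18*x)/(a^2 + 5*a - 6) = a - 3*x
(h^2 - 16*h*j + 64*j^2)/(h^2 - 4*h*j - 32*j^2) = (h - 8*j)/(h + 4*j)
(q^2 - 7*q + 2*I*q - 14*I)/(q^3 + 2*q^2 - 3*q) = (q^2 + q*(-7 + 2*I) - 14*I)/(q*(q^2 + 2*q - 3))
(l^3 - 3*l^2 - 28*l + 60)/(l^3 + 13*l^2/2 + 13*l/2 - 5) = 2*(l^2 - 8*l + 12)/(2*l^2 + 3*l - 2)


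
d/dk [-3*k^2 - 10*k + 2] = -6*k - 10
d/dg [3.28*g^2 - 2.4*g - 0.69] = 6.56*g - 2.4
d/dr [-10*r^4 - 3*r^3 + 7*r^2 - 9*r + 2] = -40*r^3 - 9*r^2 + 14*r - 9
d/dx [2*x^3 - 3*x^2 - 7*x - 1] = 6*x^2 - 6*x - 7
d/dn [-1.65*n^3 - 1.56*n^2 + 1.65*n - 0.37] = -4.95*n^2 - 3.12*n + 1.65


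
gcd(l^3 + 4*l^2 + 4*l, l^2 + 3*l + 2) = l + 2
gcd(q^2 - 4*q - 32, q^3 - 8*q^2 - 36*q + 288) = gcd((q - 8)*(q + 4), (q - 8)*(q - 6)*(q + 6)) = q - 8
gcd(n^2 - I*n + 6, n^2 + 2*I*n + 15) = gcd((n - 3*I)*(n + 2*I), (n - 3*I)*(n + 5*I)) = n - 3*I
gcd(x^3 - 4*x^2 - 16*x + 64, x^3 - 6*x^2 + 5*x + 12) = x - 4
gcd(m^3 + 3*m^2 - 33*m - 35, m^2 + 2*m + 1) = m + 1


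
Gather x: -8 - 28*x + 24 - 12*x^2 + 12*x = -12*x^2 - 16*x + 16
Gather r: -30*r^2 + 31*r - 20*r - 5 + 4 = -30*r^2 + 11*r - 1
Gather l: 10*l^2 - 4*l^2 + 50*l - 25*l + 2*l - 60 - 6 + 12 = 6*l^2 + 27*l - 54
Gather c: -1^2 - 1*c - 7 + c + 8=0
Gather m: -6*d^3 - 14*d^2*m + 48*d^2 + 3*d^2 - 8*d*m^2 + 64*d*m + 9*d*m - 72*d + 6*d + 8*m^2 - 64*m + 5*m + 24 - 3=-6*d^3 + 51*d^2 - 66*d + m^2*(8 - 8*d) + m*(-14*d^2 + 73*d - 59) + 21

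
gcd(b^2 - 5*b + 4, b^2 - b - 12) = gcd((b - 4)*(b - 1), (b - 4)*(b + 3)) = b - 4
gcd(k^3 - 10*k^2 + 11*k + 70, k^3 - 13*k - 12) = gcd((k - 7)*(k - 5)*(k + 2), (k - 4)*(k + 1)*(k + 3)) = 1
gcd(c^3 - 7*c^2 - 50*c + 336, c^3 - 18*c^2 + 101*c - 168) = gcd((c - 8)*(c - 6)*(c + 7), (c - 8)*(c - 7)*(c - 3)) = c - 8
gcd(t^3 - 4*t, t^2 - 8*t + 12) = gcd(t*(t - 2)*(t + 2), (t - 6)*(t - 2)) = t - 2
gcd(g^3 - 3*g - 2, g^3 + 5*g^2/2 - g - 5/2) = g + 1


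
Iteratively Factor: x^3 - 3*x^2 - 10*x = (x - 5)*(x^2 + 2*x) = (x - 5)*(x + 2)*(x)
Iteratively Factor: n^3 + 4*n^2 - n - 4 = (n + 1)*(n^2 + 3*n - 4) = (n + 1)*(n + 4)*(n - 1)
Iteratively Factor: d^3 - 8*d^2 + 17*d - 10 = (d - 5)*(d^2 - 3*d + 2) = (d - 5)*(d - 1)*(d - 2)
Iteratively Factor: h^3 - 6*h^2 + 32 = (h - 4)*(h^2 - 2*h - 8) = (h - 4)*(h + 2)*(h - 4)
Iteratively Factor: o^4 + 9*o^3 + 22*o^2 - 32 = (o + 2)*(o^3 + 7*o^2 + 8*o - 16) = (o + 2)*(o + 4)*(o^2 + 3*o - 4) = (o + 2)*(o + 4)^2*(o - 1)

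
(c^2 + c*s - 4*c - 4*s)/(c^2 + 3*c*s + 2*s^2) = (c - 4)/(c + 2*s)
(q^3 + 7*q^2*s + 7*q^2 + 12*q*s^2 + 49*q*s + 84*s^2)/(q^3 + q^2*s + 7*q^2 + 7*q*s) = (q^2 + 7*q*s + 12*s^2)/(q*(q + s))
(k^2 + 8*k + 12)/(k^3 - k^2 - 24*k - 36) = (k + 6)/(k^2 - 3*k - 18)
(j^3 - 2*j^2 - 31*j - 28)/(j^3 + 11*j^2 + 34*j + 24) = (j - 7)/(j + 6)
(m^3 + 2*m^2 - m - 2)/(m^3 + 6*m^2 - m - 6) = (m + 2)/(m + 6)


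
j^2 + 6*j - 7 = (j - 1)*(j + 7)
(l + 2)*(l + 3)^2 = l^3 + 8*l^2 + 21*l + 18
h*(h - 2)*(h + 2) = h^3 - 4*h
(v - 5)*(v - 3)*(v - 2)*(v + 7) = v^4 - 3*v^3 - 39*v^2 + 187*v - 210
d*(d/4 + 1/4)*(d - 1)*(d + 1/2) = d^4/4 + d^3/8 - d^2/4 - d/8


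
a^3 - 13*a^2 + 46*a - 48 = (a - 8)*(a - 3)*(a - 2)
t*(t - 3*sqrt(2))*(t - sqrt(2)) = t^3 - 4*sqrt(2)*t^2 + 6*t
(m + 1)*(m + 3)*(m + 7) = m^3 + 11*m^2 + 31*m + 21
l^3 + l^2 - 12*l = l*(l - 3)*(l + 4)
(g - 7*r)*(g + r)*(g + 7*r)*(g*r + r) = g^4*r + g^3*r^2 + g^3*r - 49*g^2*r^3 + g^2*r^2 - 49*g*r^4 - 49*g*r^3 - 49*r^4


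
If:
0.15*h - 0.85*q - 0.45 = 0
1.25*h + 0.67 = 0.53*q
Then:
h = -0.82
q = -0.67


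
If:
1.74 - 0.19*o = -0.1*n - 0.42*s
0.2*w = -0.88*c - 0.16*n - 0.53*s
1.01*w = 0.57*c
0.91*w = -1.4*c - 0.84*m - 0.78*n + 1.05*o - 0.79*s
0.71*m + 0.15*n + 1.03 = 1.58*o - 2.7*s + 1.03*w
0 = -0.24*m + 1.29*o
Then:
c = 2.23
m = 8.60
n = -12.02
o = 1.60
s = -0.56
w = 1.26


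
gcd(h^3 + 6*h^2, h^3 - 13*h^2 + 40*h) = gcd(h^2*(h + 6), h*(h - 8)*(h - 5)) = h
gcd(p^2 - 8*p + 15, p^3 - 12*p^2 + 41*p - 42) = p - 3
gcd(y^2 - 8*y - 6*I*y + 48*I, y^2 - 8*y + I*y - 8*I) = y - 8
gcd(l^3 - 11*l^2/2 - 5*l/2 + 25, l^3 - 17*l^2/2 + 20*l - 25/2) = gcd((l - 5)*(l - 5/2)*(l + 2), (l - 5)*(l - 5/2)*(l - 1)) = l^2 - 15*l/2 + 25/2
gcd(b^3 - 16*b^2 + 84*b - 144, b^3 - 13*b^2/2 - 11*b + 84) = b^2 - 10*b + 24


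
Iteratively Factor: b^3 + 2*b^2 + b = (b)*(b^2 + 2*b + 1) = b*(b + 1)*(b + 1)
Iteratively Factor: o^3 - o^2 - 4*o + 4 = (o + 2)*(o^2 - 3*o + 2) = (o - 2)*(o + 2)*(o - 1)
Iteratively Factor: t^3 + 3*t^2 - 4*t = (t - 1)*(t^2 + 4*t) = (t - 1)*(t + 4)*(t)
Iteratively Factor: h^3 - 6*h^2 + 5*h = (h - 5)*(h^2 - h) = (h - 5)*(h - 1)*(h)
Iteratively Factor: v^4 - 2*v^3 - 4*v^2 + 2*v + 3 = (v - 3)*(v^3 + v^2 - v - 1) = (v - 3)*(v + 1)*(v^2 - 1) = (v - 3)*(v - 1)*(v + 1)*(v + 1)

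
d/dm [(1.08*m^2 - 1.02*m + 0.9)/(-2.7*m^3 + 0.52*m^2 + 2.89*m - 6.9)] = (2.916*m^4 - 5.508*m^3 + 10.9416*m^2 - 15.84*m + 4.437)/(7.29*m^6 - 2.808*m^5 - 15.3356*m^4 + 40.2656*m^3 + 1.1761*m^2 - 39.882*m + 47.61)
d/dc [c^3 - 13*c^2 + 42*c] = 3*c^2 - 26*c + 42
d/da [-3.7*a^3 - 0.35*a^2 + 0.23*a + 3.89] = -11.1*a^2 - 0.7*a + 0.23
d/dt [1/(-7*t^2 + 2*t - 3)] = 2*(7*t - 1)/(7*t^2 - 2*t + 3)^2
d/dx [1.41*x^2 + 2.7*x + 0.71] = 2.82*x + 2.7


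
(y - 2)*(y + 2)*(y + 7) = y^3 + 7*y^2 - 4*y - 28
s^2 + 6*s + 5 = (s + 1)*(s + 5)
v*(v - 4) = v^2 - 4*v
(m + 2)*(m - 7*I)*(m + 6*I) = m^3 + 2*m^2 - I*m^2 + 42*m - 2*I*m + 84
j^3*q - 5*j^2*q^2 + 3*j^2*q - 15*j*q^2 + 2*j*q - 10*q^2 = (j + 2)*(j - 5*q)*(j*q + q)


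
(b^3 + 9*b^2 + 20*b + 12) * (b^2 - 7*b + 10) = b^5 + 2*b^4 - 33*b^3 - 38*b^2 + 116*b + 120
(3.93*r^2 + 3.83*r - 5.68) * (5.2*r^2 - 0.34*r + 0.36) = 20.436*r^4 + 18.5798*r^3 - 29.4234*r^2 + 3.31*r - 2.0448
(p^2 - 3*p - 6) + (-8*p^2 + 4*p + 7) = -7*p^2 + p + 1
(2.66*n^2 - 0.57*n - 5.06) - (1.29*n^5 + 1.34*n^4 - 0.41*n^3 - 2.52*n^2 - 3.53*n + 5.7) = -1.29*n^5 - 1.34*n^4 + 0.41*n^3 + 5.18*n^2 + 2.96*n - 10.76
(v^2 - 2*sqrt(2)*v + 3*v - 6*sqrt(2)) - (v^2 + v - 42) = -2*sqrt(2)*v + 2*v - 6*sqrt(2) + 42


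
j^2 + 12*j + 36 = (j + 6)^2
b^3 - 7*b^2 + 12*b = b*(b - 4)*(b - 3)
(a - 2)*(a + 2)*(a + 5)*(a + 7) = a^4 + 12*a^3 + 31*a^2 - 48*a - 140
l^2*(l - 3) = l^3 - 3*l^2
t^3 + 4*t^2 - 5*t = t*(t - 1)*(t + 5)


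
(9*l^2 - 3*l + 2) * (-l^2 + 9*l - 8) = -9*l^4 + 84*l^3 - 101*l^2 + 42*l - 16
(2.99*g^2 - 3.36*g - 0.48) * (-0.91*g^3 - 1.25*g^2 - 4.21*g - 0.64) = -2.7209*g^5 - 0.6799*g^4 - 7.9511*g^3 + 12.832*g^2 + 4.1712*g + 0.3072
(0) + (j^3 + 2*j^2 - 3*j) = j^3 + 2*j^2 - 3*j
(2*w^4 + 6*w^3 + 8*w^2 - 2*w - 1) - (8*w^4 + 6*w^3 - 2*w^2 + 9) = -6*w^4 + 10*w^2 - 2*w - 10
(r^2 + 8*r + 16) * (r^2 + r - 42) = r^4 + 9*r^3 - 18*r^2 - 320*r - 672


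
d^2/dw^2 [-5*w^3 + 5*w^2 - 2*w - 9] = 10 - 30*w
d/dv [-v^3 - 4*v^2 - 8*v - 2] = -3*v^2 - 8*v - 8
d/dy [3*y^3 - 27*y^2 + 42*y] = 9*y^2 - 54*y + 42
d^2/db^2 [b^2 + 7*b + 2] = 2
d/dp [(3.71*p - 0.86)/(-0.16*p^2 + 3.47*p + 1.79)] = (0.5936*p^2 - 0.2752*p + 9.6251)/(0.0256*p^4 - 1.1104*p^3 + 11.4681*p^2 + 12.4226*p + 3.2041)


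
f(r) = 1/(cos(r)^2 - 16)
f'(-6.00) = 0.00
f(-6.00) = -0.07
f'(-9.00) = 0.00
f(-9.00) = -0.07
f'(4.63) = 0.00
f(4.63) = -0.06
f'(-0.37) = -0.00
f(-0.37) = -0.07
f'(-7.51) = -0.00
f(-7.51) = -0.06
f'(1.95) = -0.00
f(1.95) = -0.06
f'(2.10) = -0.00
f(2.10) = -0.06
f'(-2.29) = 0.00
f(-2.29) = -0.06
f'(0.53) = 0.00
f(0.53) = -0.07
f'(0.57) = 0.00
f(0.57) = -0.07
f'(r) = 2*sin(r)*cos(r)/(cos(r)^2 - 16)^2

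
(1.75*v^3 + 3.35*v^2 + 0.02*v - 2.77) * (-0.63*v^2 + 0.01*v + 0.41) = -1.1025*v^5 - 2.093*v^4 + 0.7384*v^3 + 3.1188*v^2 - 0.0195*v - 1.1357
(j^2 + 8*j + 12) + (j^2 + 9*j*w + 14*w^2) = 2*j^2 + 9*j*w + 8*j + 14*w^2 + 12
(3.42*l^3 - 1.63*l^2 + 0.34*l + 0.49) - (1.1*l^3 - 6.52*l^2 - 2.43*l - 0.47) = 2.32*l^3 + 4.89*l^2 + 2.77*l + 0.96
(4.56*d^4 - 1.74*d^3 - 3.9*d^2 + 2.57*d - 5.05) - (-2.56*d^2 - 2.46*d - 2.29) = 4.56*d^4 - 1.74*d^3 - 1.34*d^2 + 5.03*d - 2.76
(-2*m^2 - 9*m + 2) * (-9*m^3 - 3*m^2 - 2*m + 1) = 18*m^5 + 87*m^4 + 13*m^3 + 10*m^2 - 13*m + 2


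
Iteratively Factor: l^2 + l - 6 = (l - 2)*(l + 3)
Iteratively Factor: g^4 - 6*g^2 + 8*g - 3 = (g - 1)*(g^3 + g^2 - 5*g + 3) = (g - 1)^2*(g^2 + 2*g - 3) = (g - 1)^2*(g + 3)*(g - 1)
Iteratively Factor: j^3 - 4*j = (j)*(j^2 - 4) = j*(j - 2)*(j + 2)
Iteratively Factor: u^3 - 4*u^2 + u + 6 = (u - 3)*(u^2 - u - 2) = (u - 3)*(u - 2)*(u + 1)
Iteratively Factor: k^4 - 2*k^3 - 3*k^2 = (k)*(k^3 - 2*k^2 - 3*k) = k^2*(k^2 - 2*k - 3) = k^2*(k - 3)*(k + 1)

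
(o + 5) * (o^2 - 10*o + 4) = o^3 - 5*o^2 - 46*o + 20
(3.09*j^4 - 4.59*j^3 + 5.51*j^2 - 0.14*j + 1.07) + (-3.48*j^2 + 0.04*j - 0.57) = 3.09*j^4 - 4.59*j^3 + 2.03*j^2 - 0.1*j + 0.5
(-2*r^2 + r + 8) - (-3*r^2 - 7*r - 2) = r^2 + 8*r + 10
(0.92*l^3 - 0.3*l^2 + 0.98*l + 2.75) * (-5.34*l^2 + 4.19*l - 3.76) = -4.9128*l^5 + 5.4568*l^4 - 9.9494*l^3 - 9.4508*l^2 + 7.8377*l - 10.34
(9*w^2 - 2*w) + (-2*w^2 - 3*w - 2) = 7*w^2 - 5*w - 2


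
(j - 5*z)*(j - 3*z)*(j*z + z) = j^3*z - 8*j^2*z^2 + j^2*z + 15*j*z^3 - 8*j*z^2 + 15*z^3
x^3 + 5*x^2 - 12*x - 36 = (x - 3)*(x + 2)*(x + 6)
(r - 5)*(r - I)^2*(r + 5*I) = r^4 - 5*r^3 + 3*I*r^3 + 9*r^2 - 15*I*r^2 - 45*r - 5*I*r + 25*I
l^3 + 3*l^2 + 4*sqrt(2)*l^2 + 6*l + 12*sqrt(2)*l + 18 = (l + 3)*(l + sqrt(2))*(l + 3*sqrt(2))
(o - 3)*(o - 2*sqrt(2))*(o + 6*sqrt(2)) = o^3 - 3*o^2 + 4*sqrt(2)*o^2 - 24*o - 12*sqrt(2)*o + 72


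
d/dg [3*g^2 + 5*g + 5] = 6*g + 5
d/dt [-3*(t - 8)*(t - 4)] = 36 - 6*t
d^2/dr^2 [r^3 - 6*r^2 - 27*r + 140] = 6*r - 12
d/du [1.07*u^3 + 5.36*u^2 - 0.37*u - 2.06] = 3.21*u^2 + 10.72*u - 0.37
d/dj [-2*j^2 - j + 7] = -4*j - 1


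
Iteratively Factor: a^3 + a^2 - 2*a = (a + 2)*(a^2 - a) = a*(a + 2)*(a - 1)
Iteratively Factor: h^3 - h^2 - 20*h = (h)*(h^2 - h - 20) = h*(h - 5)*(h + 4)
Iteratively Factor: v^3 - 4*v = (v)*(v^2 - 4) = v*(v - 2)*(v + 2)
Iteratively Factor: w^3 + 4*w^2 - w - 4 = (w + 4)*(w^2 - 1) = (w + 1)*(w + 4)*(w - 1)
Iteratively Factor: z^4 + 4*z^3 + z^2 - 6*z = (z + 2)*(z^3 + 2*z^2 - 3*z) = (z - 1)*(z + 2)*(z^2 + 3*z) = z*(z - 1)*(z + 2)*(z + 3)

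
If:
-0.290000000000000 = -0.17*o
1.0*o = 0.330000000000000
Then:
No Solution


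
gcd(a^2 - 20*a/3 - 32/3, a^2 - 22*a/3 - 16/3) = a - 8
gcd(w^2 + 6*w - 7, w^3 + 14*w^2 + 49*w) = w + 7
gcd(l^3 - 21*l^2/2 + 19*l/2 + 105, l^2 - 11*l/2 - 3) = l - 6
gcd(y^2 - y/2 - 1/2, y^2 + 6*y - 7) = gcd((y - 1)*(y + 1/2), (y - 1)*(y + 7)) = y - 1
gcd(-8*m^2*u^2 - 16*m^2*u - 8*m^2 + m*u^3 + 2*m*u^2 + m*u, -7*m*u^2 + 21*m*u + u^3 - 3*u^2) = 1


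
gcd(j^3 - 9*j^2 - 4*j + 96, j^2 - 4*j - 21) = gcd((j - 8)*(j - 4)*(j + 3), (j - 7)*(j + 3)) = j + 3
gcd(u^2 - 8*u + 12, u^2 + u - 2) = 1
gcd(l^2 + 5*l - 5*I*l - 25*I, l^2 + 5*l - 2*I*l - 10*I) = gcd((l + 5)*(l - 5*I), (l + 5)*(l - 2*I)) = l + 5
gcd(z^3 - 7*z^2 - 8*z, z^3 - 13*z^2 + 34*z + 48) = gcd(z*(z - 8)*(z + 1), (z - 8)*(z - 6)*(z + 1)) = z^2 - 7*z - 8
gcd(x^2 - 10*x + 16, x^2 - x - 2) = x - 2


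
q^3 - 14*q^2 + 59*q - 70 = (q - 7)*(q - 5)*(q - 2)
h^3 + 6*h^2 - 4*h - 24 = (h - 2)*(h + 2)*(h + 6)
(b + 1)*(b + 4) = b^2 + 5*b + 4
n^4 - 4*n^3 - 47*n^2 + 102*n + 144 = (n - 8)*(n - 3)*(n + 1)*(n + 6)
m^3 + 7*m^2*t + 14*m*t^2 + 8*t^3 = (m + t)*(m + 2*t)*(m + 4*t)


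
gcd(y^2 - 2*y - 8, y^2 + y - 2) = y + 2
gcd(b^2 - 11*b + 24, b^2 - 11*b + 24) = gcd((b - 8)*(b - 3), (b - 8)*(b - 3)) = b^2 - 11*b + 24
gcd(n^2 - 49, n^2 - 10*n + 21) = n - 7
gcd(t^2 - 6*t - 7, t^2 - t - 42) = t - 7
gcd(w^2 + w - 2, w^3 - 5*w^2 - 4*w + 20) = w + 2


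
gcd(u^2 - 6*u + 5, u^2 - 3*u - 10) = u - 5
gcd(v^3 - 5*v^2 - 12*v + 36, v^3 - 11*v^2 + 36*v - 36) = v^2 - 8*v + 12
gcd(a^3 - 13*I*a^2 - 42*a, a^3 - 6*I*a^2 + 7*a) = a^2 - 7*I*a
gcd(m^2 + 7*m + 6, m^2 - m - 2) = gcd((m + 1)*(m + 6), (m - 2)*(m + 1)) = m + 1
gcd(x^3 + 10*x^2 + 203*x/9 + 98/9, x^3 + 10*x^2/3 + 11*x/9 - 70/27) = x + 7/3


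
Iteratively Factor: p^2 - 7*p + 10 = (p - 2)*(p - 5)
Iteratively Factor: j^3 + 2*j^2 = (j)*(j^2 + 2*j) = j^2*(j + 2)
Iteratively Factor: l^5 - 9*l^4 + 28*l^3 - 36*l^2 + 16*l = (l - 2)*(l^4 - 7*l^3 + 14*l^2 - 8*l) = (l - 4)*(l - 2)*(l^3 - 3*l^2 + 2*l) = (l - 4)*(l - 2)^2*(l^2 - l) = l*(l - 4)*(l - 2)^2*(l - 1)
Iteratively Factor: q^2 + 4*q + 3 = (q + 1)*(q + 3)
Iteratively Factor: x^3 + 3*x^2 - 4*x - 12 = (x - 2)*(x^2 + 5*x + 6) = (x - 2)*(x + 3)*(x + 2)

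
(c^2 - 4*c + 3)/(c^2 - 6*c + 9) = (c - 1)/(c - 3)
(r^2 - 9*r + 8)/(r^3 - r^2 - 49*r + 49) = (r - 8)/(r^2 - 49)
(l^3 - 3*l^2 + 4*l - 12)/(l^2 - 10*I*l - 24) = (-l^3 + 3*l^2 - 4*l + 12)/(-l^2 + 10*I*l + 24)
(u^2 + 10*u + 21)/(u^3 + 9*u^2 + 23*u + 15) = (u + 7)/(u^2 + 6*u + 5)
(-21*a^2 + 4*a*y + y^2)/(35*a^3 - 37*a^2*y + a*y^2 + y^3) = (-3*a + y)/(5*a^2 - 6*a*y + y^2)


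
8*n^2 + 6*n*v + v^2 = (2*n + v)*(4*n + v)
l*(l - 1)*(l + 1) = l^3 - l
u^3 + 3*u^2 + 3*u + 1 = (u + 1)^3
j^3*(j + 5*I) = j^4 + 5*I*j^3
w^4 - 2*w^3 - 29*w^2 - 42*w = w*(w - 7)*(w + 2)*(w + 3)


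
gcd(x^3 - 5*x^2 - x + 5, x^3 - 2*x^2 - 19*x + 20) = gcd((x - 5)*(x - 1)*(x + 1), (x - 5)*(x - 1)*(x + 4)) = x^2 - 6*x + 5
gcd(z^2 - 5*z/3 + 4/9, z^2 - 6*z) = 1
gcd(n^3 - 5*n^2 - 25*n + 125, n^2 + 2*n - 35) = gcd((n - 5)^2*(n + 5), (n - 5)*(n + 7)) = n - 5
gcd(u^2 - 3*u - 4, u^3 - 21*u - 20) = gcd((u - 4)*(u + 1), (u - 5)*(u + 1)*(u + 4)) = u + 1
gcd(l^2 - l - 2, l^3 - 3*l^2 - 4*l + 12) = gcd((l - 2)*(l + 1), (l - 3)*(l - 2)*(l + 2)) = l - 2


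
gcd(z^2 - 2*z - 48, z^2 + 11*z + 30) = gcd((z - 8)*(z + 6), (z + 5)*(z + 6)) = z + 6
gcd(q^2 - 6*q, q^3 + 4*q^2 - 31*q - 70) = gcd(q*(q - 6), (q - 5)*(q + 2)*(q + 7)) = 1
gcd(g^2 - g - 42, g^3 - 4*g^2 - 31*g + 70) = g - 7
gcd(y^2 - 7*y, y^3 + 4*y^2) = y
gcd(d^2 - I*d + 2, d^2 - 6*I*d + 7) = d + I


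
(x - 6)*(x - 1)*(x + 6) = x^3 - x^2 - 36*x + 36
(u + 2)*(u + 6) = u^2 + 8*u + 12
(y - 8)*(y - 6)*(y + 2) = y^3 - 12*y^2 + 20*y + 96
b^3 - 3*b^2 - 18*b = b*(b - 6)*(b + 3)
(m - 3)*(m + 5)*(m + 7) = m^3 + 9*m^2 - m - 105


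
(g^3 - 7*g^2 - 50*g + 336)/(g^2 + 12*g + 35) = (g^2 - 14*g + 48)/(g + 5)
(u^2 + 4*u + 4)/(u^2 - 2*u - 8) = (u + 2)/(u - 4)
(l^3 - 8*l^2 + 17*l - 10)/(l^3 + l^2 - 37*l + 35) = (l - 2)/(l + 7)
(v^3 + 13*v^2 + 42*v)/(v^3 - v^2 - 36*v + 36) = v*(v + 7)/(v^2 - 7*v + 6)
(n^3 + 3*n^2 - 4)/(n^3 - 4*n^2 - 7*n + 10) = (n + 2)/(n - 5)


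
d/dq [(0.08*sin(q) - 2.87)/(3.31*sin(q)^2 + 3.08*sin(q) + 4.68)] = (-0.2648*sin(q)^2 + 18.9994*sin(q) + 9.214)*cos(q)/(10.9561*sin(q)^4 + 20.3896*sin(q)^3 + 40.468*sin(q)^2 + 28.8288*sin(q) + 21.9024)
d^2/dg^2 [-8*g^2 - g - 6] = -16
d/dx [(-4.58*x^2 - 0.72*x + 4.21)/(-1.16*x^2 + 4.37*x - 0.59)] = (-20.8498*x^2 + 15.1716*x - 17.9729)/(1.3456*x^4 - 10.1384*x^3 + 20.4657*x^2 - 5.1566*x + 0.3481)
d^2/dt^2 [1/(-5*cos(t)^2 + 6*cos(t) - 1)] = (200*sin(t)^4 - 132*sin(t)^2 + 237*cos(t) - 45*cos(3*t) - 192)/(2*(cos(t) - 1)^3*(5*cos(t) - 1)^3)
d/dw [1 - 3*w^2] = -6*w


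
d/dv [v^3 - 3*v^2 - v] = 3*v^2 - 6*v - 1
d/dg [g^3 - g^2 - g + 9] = 3*g^2 - 2*g - 1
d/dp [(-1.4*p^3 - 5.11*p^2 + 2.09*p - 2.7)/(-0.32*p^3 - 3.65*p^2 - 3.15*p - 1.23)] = (3.4748*p^4 + 10.1576*p^3 + 26.299*p^2 - 7.1394*p - 11.0757)/(0.1024*p^6 + 2.336*p^5 + 15.3385*p^4 + 23.7822*p^3 + 18.9015*p^2 + 7.749*p + 1.5129)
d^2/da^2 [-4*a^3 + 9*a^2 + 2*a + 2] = 18 - 24*a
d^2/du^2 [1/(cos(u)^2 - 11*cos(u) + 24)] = (-4*sin(u)^4 + 27*sin(u)^2 - 1221*cos(u)/4 + 33*cos(3*u)/4 + 171)/((cos(u) - 8)^3*(cos(u) - 3)^3)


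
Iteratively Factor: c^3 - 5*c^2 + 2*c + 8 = (c - 2)*(c^2 - 3*c - 4) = (c - 4)*(c - 2)*(c + 1)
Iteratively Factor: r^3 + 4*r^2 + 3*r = (r + 1)*(r^2 + 3*r) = r*(r + 1)*(r + 3)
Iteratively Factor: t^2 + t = (t)*(t + 1)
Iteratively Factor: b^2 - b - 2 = (b + 1)*(b - 2)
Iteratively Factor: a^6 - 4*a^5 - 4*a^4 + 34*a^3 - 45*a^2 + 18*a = (a - 1)*(a^5 - 3*a^4 - 7*a^3 + 27*a^2 - 18*a) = (a - 3)*(a - 1)*(a^4 - 7*a^2 + 6*a) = (a - 3)*(a - 2)*(a - 1)*(a^3 + 2*a^2 - 3*a) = (a - 3)*(a - 2)*(a - 1)*(a + 3)*(a^2 - a) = (a - 3)*(a - 2)*(a - 1)^2*(a + 3)*(a)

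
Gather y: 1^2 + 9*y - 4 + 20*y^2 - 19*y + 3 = 20*y^2 - 10*y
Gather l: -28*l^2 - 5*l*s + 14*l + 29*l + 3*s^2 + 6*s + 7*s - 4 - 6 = -28*l^2 + l*(43 - 5*s) + 3*s^2 + 13*s - 10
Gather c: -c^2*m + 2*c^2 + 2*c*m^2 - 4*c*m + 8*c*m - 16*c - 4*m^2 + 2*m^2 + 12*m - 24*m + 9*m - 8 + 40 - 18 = c^2*(2 - m) + c*(2*m^2 + 4*m - 16) - 2*m^2 - 3*m + 14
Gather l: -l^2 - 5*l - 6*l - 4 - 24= -l^2 - 11*l - 28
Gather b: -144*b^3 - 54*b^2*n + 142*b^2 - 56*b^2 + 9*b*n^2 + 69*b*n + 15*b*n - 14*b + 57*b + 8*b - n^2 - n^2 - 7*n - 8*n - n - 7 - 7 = -144*b^3 + b^2*(86 - 54*n) + b*(9*n^2 + 84*n + 51) - 2*n^2 - 16*n - 14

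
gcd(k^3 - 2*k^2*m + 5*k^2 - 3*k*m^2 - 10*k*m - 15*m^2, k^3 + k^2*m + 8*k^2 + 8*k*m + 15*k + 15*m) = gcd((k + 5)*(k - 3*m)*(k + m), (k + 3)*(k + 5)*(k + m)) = k^2 + k*m + 5*k + 5*m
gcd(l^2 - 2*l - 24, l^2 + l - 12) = l + 4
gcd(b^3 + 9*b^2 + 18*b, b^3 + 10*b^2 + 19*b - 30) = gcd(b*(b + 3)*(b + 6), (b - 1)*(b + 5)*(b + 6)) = b + 6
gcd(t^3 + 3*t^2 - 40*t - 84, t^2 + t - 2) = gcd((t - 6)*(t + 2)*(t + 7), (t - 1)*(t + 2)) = t + 2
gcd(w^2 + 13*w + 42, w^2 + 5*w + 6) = 1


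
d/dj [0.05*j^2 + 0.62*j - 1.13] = 0.1*j + 0.62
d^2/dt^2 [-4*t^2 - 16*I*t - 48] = -8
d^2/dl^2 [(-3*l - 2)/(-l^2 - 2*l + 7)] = 2*(4*(l + 1)^2*(3*l + 2) - (9*l + 8)*(l^2 + 2*l - 7))/(l^2 + 2*l - 7)^3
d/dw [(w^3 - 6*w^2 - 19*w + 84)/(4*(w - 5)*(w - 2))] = (w^4 - 14*w^3 + 91*w^2 - 288*w + 398)/(4*(w^4 - 14*w^3 + 69*w^2 - 140*w + 100))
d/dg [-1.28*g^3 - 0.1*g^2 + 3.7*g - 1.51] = -3.84*g^2 - 0.2*g + 3.7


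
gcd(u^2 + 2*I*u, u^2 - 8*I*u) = u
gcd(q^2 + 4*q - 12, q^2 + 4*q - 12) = q^2 + 4*q - 12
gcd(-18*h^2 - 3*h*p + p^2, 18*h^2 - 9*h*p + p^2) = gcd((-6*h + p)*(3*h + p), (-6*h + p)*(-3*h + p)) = -6*h + p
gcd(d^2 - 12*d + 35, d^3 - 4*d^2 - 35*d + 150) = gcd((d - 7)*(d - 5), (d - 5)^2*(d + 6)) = d - 5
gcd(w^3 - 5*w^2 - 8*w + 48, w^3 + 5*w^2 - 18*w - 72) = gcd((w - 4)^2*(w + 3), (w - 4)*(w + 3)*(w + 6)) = w^2 - w - 12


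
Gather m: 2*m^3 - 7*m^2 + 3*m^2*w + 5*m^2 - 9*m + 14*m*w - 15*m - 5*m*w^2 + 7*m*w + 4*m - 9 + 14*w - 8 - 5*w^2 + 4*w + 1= 2*m^3 + m^2*(3*w - 2) + m*(-5*w^2 + 21*w - 20) - 5*w^2 + 18*w - 16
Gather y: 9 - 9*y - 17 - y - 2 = -10*y - 10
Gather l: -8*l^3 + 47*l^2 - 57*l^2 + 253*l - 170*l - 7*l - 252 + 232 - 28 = -8*l^3 - 10*l^2 + 76*l - 48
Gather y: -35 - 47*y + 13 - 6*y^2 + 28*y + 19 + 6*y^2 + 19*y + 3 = 0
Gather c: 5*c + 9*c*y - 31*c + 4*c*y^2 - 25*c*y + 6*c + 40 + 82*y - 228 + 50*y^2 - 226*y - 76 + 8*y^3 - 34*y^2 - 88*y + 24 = c*(4*y^2 - 16*y - 20) + 8*y^3 + 16*y^2 - 232*y - 240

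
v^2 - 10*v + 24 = (v - 6)*(v - 4)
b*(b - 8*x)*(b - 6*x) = b^3 - 14*b^2*x + 48*b*x^2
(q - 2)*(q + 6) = q^2 + 4*q - 12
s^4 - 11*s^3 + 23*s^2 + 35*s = s*(s - 7)*(s - 5)*(s + 1)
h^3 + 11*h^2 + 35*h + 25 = (h + 1)*(h + 5)^2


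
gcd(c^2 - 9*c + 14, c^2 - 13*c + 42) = c - 7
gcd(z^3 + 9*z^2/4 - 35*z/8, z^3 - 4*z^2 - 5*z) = z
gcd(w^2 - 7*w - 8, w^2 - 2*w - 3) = w + 1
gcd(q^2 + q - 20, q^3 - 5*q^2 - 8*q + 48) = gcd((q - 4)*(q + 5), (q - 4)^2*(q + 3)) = q - 4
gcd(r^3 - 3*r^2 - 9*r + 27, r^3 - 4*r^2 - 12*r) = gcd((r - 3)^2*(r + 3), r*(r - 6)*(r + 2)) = 1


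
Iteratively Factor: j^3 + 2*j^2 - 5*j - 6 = (j + 1)*(j^2 + j - 6) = (j + 1)*(j + 3)*(j - 2)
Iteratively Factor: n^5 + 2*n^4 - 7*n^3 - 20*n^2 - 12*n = (n + 2)*(n^4 - 7*n^2 - 6*n) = n*(n + 2)*(n^3 - 7*n - 6) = n*(n + 1)*(n + 2)*(n^2 - n - 6) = n*(n - 3)*(n + 1)*(n + 2)*(n + 2)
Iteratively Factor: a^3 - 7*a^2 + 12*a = (a - 4)*(a^2 - 3*a) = (a - 4)*(a - 3)*(a)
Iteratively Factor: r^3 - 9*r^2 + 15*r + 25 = (r - 5)*(r^2 - 4*r - 5) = (r - 5)*(r + 1)*(r - 5)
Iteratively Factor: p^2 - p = (p - 1)*(p)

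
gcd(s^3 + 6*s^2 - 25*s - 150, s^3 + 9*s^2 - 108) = s + 6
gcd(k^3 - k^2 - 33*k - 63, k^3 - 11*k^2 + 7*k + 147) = k^2 - 4*k - 21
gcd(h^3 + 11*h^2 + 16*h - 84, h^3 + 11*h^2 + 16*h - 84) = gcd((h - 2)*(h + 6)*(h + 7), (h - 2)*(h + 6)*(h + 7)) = h^3 + 11*h^2 + 16*h - 84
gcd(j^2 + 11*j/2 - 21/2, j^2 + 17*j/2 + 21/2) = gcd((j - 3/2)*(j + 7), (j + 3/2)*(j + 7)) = j + 7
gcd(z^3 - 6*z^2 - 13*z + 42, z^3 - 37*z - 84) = z^2 - 4*z - 21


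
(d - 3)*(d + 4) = d^2 + d - 12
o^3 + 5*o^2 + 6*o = o*(o + 2)*(o + 3)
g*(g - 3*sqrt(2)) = g^2 - 3*sqrt(2)*g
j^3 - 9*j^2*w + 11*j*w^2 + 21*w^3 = (j - 7*w)*(j - 3*w)*(j + w)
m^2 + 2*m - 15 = (m - 3)*(m + 5)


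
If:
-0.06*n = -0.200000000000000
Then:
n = 3.33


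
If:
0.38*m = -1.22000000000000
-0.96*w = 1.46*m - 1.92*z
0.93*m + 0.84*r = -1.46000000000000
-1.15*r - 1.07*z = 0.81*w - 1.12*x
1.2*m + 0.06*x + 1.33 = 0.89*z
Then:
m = -3.21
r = 1.82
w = -1.01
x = -1.68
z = -2.95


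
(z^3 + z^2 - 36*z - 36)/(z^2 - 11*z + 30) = (z^2 + 7*z + 6)/(z - 5)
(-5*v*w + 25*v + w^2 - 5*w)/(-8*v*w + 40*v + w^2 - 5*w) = (5*v - w)/(8*v - w)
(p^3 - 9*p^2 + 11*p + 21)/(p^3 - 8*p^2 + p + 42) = (p + 1)/(p + 2)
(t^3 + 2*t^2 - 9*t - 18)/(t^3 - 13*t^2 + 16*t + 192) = (t^2 - t - 6)/(t^2 - 16*t + 64)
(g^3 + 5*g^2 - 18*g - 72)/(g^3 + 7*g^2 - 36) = (g - 4)/(g - 2)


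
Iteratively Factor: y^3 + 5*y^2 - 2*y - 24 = (y - 2)*(y^2 + 7*y + 12) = (y - 2)*(y + 4)*(y + 3)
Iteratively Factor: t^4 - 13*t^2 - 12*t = (t + 1)*(t^3 - t^2 - 12*t) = (t + 1)*(t + 3)*(t^2 - 4*t) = (t - 4)*(t + 1)*(t + 3)*(t)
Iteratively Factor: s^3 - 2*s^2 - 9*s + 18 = (s + 3)*(s^2 - 5*s + 6) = (s - 3)*(s + 3)*(s - 2)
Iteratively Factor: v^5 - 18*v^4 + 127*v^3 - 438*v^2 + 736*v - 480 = (v - 5)*(v^4 - 13*v^3 + 62*v^2 - 128*v + 96) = (v - 5)*(v - 3)*(v^3 - 10*v^2 + 32*v - 32) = (v - 5)*(v - 4)*(v - 3)*(v^2 - 6*v + 8) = (v - 5)*(v - 4)*(v - 3)*(v - 2)*(v - 4)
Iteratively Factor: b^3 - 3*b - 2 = (b + 1)*(b^2 - b - 2) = (b - 2)*(b + 1)*(b + 1)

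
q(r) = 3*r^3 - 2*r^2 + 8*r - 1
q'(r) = 9*r^2 - 4*r + 8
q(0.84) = 6.09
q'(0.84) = 10.99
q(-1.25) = -19.98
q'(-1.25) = 27.06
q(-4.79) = -414.91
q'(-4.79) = 233.66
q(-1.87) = -42.57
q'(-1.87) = 46.95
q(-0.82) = -10.56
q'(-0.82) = 17.33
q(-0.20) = -2.70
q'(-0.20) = 9.16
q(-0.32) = -3.86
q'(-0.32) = 10.20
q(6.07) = 644.82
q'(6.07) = 315.32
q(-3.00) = -124.00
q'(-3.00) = 101.00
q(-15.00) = -10696.00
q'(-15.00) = 2093.00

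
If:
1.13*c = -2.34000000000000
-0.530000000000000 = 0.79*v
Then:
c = -2.07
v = -0.67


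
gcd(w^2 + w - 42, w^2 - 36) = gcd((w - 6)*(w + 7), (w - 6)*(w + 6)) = w - 6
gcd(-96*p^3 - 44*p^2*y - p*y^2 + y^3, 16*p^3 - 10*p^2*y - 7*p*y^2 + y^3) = -8*p + y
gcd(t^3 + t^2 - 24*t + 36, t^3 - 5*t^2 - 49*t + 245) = 1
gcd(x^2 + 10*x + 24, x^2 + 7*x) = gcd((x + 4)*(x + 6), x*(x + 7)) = 1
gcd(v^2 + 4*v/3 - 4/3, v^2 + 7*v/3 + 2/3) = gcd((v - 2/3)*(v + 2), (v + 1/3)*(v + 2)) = v + 2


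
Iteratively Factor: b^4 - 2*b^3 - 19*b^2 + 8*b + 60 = (b - 5)*(b^3 + 3*b^2 - 4*b - 12) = (b - 5)*(b + 2)*(b^2 + b - 6) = (b - 5)*(b - 2)*(b + 2)*(b + 3)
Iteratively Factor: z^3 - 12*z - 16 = (z - 4)*(z^2 + 4*z + 4) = (z - 4)*(z + 2)*(z + 2)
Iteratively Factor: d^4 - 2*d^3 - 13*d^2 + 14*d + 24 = (d + 1)*(d^3 - 3*d^2 - 10*d + 24) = (d - 2)*(d + 1)*(d^2 - d - 12) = (d - 2)*(d + 1)*(d + 3)*(d - 4)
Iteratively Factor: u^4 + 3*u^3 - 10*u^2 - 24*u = (u - 3)*(u^3 + 6*u^2 + 8*u) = u*(u - 3)*(u^2 + 6*u + 8) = u*(u - 3)*(u + 4)*(u + 2)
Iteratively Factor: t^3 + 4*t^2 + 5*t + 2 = (t + 1)*(t^2 + 3*t + 2) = (t + 1)^2*(t + 2)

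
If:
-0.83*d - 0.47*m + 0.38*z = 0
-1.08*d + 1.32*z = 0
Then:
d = 1.22222222222222*z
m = -1.34988179669031*z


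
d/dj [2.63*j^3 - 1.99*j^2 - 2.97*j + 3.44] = 7.89*j^2 - 3.98*j - 2.97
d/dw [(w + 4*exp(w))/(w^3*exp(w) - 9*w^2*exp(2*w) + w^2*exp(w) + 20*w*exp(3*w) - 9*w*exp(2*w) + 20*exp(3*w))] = (-(w + 4*exp(w))*(w^3 - 18*w^2*exp(w) + 4*w^2 + 60*w*exp(2*w) - 36*w*exp(w) + 2*w + 80*exp(2*w) - 9*exp(w)) + (4*exp(w) + 1)*(w^3 - 9*w^2*exp(w) + w^2 + 20*w*exp(2*w) - 9*w*exp(w) + 20*exp(2*w)))*exp(-w)/(w^3 - 9*w^2*exp(w) + w^2 + 20*w*exp(2*w) - 9*w*exp(w) + 20*exp(2*w))^2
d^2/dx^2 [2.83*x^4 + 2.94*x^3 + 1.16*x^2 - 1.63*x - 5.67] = 33.96*x^2 + 17.64*x + 2.32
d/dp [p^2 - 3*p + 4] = 2*p - 3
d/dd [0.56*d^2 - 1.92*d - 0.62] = 1.12*d - 1.92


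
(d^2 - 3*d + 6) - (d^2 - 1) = 7 - 3*d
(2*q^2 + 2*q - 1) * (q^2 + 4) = 2*q^4 + 2*q^3 + 7*q^2 + 8*q - 4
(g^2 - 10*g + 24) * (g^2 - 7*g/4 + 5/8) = g^4 - 47*g^3/4 + 337*g^2/8 - 193*g/4 + 15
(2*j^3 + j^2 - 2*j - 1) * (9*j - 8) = 18*j^4 - 7*j^3 - 26*j^2 + 7*j + 8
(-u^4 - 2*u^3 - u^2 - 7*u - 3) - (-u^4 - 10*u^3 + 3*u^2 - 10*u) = 8*u^3 - 4*u^2 + 3*u - 3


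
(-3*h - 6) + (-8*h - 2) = -11*h - 8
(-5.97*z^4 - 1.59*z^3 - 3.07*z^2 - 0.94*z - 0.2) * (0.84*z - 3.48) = -5.0148*z^5 + 19.44*z^4 + 2.9544*z^3 + 9.894*z^2 + 3.1032*z + 0.696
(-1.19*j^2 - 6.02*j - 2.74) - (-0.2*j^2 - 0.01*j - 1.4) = -0.99*j^2 - 6.01*j - 1.34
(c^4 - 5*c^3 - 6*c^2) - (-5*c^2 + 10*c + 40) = c^4 - 5*c^3 - c^2 - 10*c - 40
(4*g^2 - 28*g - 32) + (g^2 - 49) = 5*g^2 - 28*g - 81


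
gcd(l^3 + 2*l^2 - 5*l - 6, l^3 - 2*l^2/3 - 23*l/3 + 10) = l^2 + l - 6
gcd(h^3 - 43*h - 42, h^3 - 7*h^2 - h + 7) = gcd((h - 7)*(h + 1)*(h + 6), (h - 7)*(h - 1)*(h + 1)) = h^2 - 6*h - 7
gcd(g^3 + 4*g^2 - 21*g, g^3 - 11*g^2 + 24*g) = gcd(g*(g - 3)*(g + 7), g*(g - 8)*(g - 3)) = g^2 - 3*g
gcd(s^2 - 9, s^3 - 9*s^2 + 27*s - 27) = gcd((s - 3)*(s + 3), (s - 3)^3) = s - 3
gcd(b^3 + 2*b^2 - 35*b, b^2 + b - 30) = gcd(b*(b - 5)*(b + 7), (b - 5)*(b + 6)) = b - 5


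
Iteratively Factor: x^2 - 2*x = (x - 2)*(x)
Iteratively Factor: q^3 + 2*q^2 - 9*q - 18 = (q + 2)*(q^2 - 9) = (q - 3)*(q + 2)*(q + 3)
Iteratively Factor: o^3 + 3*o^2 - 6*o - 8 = (o + 4)*(o^2 - o - 2) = (o + 1)*(o + 4)*(o - 2)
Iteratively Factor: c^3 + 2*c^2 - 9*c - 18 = (c + 2)*(c^2 - 9) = (c + 2)*(c + 3)*(c - 3)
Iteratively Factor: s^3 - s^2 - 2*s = (s - 2)*(s^2 + s) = (s - 2)*(s + 1)*(s)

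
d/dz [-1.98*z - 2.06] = -1.98000000000000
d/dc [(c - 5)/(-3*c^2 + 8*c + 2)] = 3*(c^2 - 10*c + 14)/(9*c^4 - 48*c^3 + 52*c^2 + 32*c + 4)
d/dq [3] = 0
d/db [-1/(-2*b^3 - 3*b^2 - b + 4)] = (-6*b^2 - 6*b - 1)/(2*b^3 + 3*b^2 + b - 4)^2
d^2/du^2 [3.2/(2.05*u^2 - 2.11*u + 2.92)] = (-26.896*u^2 + 27.6832*u + 3.2*(4.1*u - 2.11)*(8.2*u - 4.22) - 38.3104)/(2.05*u^2 - 2.11*u + 2.92)^3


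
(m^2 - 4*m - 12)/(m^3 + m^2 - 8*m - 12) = (m - 6)/(m^2 - m - 6)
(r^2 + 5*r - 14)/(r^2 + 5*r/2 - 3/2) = 2*(r^2 + 5*r - 14)/(2*r^2 + 5*r - 3)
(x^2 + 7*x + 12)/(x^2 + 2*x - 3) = (x + 4)/(x - 1)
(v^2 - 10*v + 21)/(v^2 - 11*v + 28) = (v - 3)/(v - 4)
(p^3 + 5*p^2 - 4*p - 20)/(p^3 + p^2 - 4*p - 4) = (p + 5)/(p + 1)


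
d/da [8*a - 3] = 8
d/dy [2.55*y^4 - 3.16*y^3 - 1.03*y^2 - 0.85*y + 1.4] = 10.2*y^3 - 9.48*y^2 - 2.06*y - 0.85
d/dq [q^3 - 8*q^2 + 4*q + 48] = 3*q^2 - 16*q + 4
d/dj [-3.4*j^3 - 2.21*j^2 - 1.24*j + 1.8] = -10.2*j^2 - 4.42*j - 1.24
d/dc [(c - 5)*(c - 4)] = 2*c - 9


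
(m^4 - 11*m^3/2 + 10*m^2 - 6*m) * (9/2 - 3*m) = -3*m^5 + 21*m^4 - 219*m^3/4 + 63*m^2 - 27*m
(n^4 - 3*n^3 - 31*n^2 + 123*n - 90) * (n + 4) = n^5 + n^4 - 43*n^3 - n^2 + 402*n - 360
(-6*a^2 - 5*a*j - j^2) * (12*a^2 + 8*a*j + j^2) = -72*a^4 - 108*a^3*j - 58*a^2*j^2 - 13*a*j^3 - j^4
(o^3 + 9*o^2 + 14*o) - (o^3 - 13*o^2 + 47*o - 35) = 22*o^2 - 33*o + 35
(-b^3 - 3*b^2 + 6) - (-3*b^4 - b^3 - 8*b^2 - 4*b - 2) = 3*b^4 + 5*b^2 + 4*b + 8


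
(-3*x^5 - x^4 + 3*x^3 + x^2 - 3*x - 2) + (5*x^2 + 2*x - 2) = -3*x^5 - x^4 + 3*x^3 + 6*x^2 - x - 4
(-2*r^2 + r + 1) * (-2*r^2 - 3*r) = 4*r^4 + 4*r^3 - 5*r^2 - 3*r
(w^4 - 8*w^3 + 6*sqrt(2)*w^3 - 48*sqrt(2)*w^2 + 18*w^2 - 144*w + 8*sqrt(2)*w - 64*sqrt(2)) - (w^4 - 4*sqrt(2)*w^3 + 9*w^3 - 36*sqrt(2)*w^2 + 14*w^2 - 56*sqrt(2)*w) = -17*w^3 + 10*sqrt(2)*w^3 - 12*sqrt(2)*w^2 + 4*w^2 - 144*w + 64*sqrt(2)*w - 64*sqrt(2)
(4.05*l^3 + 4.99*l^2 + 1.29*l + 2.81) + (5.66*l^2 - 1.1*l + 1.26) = 4.05*l^3 + 10.65*l^2 + 0.19*l + 4.07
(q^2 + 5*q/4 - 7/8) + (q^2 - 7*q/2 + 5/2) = 2*q^2 - 9*q/4 + 13/8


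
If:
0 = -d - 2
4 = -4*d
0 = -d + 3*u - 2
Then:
No Solution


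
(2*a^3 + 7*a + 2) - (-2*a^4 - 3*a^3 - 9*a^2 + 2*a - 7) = 2*a^4 + 5*a^3 + 9*a^2 + 5*a + 9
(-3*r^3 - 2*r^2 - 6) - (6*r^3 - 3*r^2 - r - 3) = -9*r^3 + r^2 + r - 3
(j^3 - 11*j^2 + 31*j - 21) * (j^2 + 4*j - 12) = j^5 - 7*j^4 - 25*j^3 + 235*j^2 - 456*j + 252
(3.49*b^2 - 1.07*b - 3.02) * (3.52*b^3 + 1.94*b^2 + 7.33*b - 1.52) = 12.2848*b^5 + 3.0042*b^4 + 12.8755*b^3 - 19.0067*b^2 - 20.5102*b + 4.5904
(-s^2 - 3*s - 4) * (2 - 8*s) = 8*s^3 + 22*s^2 + 26*s - 8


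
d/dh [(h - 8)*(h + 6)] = 2*h - 2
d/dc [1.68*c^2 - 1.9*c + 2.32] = 3.36*c - 1.9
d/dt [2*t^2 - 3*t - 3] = 4*t - 3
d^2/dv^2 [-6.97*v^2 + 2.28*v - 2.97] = -13.9400000000000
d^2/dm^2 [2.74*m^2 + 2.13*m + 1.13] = 5.48000000000000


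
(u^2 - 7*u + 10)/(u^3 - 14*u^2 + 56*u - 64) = (u - 5)/(u^2 - 12*u + 32)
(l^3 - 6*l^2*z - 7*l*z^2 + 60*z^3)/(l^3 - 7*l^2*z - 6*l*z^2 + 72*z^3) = (-l + 5*z)/(-l + 6*z)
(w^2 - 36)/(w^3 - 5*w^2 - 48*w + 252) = (w + 6)/(w^2 + w - 42)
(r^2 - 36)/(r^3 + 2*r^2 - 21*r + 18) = (r - 6)/(r^2 - 4*r + 3)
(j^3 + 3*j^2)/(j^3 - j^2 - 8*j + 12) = j^2/(j^2 - 4*j + 4)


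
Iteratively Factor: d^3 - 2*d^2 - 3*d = (d)*(d^2 - 2*d - 3) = d*(d + 1)*(d - 3)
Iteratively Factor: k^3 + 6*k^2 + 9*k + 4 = (k + 1)*(k^2 + 5*k + 4) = (k + 1)*(k + 4)*(k + 1)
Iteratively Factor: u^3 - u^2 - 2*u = (u + 1)*(u^2 - 2*u) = (u - 2)*(u + 1)*(u)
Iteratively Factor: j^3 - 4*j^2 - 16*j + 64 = (j + 4)*(j^2 - 8*j + 16) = (j - 4)*(j + 4)*(j - 4)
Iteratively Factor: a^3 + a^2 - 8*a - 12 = (a + 2)*(a^2 - a - 6) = (a + 2)^2*(a - 3)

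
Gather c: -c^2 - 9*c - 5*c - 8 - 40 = -c^2 - 14*c - 48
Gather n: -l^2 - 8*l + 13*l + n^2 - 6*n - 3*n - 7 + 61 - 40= -l^2 + 5*l + n^2 - 9*n + 14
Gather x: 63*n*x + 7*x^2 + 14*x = 7*x^2 + x*(63*n + 14)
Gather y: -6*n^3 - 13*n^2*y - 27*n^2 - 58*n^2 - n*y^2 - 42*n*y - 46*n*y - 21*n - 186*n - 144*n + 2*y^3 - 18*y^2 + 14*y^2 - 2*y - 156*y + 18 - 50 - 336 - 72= -6*n^3 - 85*n^2 - 351*n + 2*y^3 + y^2*(-n - 4) + y*(-13*n^2 - 88*n - 158) - 440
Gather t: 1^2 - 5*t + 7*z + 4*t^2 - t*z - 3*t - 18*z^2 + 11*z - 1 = 4*t^2 + t*(-z - 8) - 18*z^2 + 18*z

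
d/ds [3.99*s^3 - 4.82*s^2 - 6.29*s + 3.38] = 11.97*s^2 - 9.64*s - 6.29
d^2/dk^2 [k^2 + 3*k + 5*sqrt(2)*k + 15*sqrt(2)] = 2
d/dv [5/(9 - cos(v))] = -5*sin(v)/(cos(v) - 9)^2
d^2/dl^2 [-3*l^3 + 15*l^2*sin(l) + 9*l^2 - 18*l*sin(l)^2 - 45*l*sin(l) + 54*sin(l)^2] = -15*l^2*sin(l) + 45*l*sin(l) + 60*l*cos(l) - 36*l*cos(2*l) - 18*l + 30*sin(l) - 36*sin(2*l) - 90*cos(l) + 108*cos(2*l) + 18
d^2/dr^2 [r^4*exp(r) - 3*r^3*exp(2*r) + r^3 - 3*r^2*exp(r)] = r^4*exp(r) - 12*r^3*exp(2*r) + 8*r^3*exp(r) - 36*r^2*exp(2*r) + 9*r^2*exp(r) - 18*r*exp(2*r) - 12*r*exp(r) + 6*r - 6*exp(r)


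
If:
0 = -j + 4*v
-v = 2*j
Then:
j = 0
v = 0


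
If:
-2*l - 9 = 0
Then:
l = -9/2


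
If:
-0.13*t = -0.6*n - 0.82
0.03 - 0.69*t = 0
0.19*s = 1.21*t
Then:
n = -1.36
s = 0.28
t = 0.04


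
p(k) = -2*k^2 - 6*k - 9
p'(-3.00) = 6.00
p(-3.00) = -9.00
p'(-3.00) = 6.00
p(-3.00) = -9.00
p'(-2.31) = 3.24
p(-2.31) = -5.81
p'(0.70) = -8.80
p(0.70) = -14.18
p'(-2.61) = 4.44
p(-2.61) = -6.96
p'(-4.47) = 11.88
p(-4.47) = -22.14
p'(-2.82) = 5.28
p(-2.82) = -7.98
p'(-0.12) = -5.52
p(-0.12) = -8.31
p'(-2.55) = 4.20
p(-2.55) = -6.70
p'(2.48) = -15.92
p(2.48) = -36.18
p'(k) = -4*k - 6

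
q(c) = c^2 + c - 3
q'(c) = 2*c + 1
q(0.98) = -1.06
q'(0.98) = 2.96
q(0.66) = -1.90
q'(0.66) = 2.32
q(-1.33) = -2.56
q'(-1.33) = -1.66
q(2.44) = 5.39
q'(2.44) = 5.88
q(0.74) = -1.71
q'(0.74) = 2.48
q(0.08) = -2.91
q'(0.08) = 1.16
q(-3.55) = 6.05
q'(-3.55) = -6.10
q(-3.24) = 4.26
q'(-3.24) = -5.48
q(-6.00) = 27.00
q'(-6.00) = -11.00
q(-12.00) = 129.00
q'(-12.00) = -23.00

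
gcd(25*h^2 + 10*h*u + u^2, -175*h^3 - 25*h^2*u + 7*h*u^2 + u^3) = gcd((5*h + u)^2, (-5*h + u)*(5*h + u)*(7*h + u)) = 5*h + u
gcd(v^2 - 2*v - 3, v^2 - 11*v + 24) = v - 3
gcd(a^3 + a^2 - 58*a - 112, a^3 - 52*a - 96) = a^2 - 6*a - 16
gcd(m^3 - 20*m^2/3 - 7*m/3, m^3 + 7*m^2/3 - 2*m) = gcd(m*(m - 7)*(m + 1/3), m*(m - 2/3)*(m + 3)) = m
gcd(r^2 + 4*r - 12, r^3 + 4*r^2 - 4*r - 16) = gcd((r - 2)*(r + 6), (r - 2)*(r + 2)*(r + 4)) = r - 2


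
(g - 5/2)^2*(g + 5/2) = g^3 - 5*g^2/2 - 25*g/4 + 125/8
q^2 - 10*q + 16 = (q - 8)*(q - 2)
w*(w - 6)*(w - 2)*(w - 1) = w^4 - 9*w^3 + 20*w^2 - 12*w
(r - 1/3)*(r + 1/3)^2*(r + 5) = r^4 + 16*r^3/3 + 14*r^2/9 - 16*r/27 - 5/27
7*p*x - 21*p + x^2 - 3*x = (7*p + x)*(x - 3)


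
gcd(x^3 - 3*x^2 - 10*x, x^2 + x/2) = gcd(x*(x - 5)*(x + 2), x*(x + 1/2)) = x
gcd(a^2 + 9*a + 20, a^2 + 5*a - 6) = 1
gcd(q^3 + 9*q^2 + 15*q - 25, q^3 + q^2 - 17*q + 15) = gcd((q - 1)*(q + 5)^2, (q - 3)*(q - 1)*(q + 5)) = q^2 + 4*q - 5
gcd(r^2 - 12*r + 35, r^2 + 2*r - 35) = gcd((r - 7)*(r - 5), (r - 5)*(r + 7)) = r - 5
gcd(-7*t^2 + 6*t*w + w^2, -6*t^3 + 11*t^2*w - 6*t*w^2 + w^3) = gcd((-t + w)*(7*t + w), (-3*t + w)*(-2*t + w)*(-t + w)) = t - w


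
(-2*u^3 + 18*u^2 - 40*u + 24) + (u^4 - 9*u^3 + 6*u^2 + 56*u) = u^4 - 11*u^3 + 24*u^2 + 16*u + 24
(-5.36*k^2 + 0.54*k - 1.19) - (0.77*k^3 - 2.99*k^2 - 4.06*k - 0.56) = -0.77*k^3 - 2.37*k^2 + 4.6*k - 0.63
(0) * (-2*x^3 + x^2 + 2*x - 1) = 0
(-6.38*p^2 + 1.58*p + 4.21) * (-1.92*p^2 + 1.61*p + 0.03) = 12.2496*p^4 - 13.3054*p^3 - 5.7308*p^2 + 6.8255*p + 0.1263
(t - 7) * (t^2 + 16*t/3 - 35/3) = t^3 - 5*t^2/3 - 49*t + 245/3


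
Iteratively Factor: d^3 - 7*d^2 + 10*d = (d - 5)*(d^2 - 2*d) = (d - 5)*(d - 2)*(d)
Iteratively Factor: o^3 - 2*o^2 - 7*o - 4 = (o - 4)*(o^2 + 2*o + 1) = (o - 4)*(o + 1)*(o + 1)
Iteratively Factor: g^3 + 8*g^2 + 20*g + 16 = (g + 4)*(g^2 + 4*g + 4) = (g + 2)*(g + 4)*(g + 2)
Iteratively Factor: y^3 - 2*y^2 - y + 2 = (y + 1)*(y^2 - 3*y + 2) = (y - 2)*(y + 1)*(y - 1)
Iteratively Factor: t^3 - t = (t + 1)*(t^2 - t) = (t - 1)*(t + 1)*(t)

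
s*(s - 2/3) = s^2 - 2*s/3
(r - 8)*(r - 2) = r^2 - 10*r + 16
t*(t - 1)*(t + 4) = t^3 + 3*t^2 - 4*t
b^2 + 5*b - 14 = (b - 2)*(b + 7)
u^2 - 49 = (u - 7)*(u + 7)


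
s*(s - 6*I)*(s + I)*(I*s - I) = I*s^4 + 5*s^3 - I*s^3 - 5*s^2 + 6*I*s^2 - 6*I*s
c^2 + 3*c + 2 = (c + 1)*(c + 2)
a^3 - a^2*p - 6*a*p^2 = a*(a - 3*p)*(a + 2*p)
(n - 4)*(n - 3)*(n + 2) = n^3 - 5*n^2 - 2*n + 24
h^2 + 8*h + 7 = (h + 1)*(h + 7)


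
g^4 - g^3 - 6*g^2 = g^2*(g - 3)*(g + 2)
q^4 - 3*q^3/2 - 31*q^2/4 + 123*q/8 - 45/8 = (q - 5/2)*(q - 3/2)*(q - 1/2)*(q + 3)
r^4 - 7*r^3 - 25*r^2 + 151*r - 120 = (r - 8)*(r - 3)*(r - 1)*(r + 5)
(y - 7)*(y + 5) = y^2 - 2*y - 35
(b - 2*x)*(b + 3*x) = b^2 + b*x - 6*x^2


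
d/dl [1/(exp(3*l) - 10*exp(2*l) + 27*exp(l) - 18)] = (-3*exp(2*l) + 20*exp(l) - 27)*exp(l)/(exp(3*l) - 10*exp(2*l) + 27*exp(l) - 18)^2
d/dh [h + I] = 1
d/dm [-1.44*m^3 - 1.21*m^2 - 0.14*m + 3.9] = -4.32*m^2 - 2.42*m - 0.14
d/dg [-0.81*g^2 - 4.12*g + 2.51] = -1.62*g - 4.12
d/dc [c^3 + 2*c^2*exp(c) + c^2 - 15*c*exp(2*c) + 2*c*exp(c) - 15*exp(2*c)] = 2*c^2*exp(c) + 3*c^2 - 30*c*exp(2*c) + 6*c*exp(c) + 2*c - 45*exp(2*c) + 2*exp(c)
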